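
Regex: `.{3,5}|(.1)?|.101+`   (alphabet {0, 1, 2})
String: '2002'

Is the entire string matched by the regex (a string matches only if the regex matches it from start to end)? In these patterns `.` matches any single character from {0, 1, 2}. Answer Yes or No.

Yes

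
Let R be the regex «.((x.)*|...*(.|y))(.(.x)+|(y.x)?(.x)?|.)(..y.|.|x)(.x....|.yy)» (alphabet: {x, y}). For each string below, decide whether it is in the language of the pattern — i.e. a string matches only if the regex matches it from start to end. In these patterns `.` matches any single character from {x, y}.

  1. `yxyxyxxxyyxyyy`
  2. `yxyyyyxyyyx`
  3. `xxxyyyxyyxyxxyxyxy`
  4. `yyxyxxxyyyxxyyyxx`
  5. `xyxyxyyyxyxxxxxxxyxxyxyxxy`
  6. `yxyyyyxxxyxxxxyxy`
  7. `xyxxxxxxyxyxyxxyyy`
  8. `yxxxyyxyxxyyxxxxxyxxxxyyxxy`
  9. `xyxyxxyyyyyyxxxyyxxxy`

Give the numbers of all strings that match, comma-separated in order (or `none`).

1 → match
2 → match
3 → no match
4 → no match
5 → match
6 → match
7 → match
8 → no match
9 → no match

1, 2, 5, 6, 7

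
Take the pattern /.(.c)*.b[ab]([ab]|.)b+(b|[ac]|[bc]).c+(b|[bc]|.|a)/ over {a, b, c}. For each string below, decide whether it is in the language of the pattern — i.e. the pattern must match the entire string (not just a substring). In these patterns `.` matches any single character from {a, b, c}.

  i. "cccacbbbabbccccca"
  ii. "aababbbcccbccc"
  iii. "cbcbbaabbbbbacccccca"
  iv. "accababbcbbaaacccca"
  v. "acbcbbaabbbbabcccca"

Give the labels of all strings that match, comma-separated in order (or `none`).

i → match
ii → no match
iii → match
iv → no match
v → no match

i, iii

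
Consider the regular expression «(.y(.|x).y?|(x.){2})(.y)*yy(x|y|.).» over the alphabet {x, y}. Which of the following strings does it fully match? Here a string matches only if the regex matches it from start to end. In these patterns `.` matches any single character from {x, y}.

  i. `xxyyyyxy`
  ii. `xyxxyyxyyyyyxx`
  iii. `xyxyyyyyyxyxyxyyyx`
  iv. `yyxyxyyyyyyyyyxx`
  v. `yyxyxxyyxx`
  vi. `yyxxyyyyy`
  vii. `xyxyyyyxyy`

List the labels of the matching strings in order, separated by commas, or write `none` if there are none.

i. `xxyyyyxy` → no match
ii → match
iii → no match
iv → match
v. `yyxyxxyyxx` → no match
vi. `yyxxyyyyy` → match
vii. `xyxyyyyxyy` → no match

ii, iv, vi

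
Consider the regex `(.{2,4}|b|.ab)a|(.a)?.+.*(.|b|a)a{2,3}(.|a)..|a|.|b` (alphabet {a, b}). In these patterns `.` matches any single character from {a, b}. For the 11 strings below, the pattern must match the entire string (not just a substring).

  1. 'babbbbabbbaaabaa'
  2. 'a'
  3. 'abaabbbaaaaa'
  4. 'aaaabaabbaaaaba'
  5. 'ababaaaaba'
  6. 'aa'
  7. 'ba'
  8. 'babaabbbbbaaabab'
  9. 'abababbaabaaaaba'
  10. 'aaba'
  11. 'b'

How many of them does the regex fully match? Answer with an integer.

1 → match
2 → match
3 → match
4 → match
5 → match
6 → no match
7 → match
8 → match
9 → match
10 → match
11 → match
Total matched: 10

10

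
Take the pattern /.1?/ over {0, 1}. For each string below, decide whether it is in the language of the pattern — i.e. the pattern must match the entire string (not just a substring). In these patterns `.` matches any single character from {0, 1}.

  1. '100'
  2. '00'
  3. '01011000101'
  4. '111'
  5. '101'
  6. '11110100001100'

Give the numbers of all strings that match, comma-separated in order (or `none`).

1. '100' → no match
2. '00' → no match
3. '01011000101' → no match
4. '111' → no match
5. '101' → no match
6 → no match

none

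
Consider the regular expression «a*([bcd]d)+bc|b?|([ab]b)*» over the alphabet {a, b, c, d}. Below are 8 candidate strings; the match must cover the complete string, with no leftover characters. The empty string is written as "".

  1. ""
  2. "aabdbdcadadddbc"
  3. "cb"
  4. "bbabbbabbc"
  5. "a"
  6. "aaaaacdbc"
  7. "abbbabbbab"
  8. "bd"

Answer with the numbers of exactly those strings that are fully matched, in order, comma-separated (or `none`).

1 → match
2 → no match
3 → no match
4 → no match
5 → no match
6 → match
7 → match
8 → no match

1, 6, 7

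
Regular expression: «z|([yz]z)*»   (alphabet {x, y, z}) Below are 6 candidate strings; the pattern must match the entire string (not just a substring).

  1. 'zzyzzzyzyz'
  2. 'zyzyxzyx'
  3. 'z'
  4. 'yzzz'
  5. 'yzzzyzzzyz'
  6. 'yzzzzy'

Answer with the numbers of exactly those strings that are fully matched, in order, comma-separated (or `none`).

1, 3, 4, 5

1 → match
2 → no match
3 → match
4 → match
5 → match
6 → no match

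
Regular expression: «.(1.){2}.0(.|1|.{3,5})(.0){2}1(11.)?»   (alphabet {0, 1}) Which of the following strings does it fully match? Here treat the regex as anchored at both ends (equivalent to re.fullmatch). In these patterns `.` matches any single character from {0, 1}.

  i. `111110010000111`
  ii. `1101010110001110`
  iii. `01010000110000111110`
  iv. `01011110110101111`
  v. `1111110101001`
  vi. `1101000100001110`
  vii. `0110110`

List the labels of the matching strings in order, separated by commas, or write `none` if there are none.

i → no match
ii → match
iii → no match
iv → no match
v → no match
vi → match
vii → no match

ii, vi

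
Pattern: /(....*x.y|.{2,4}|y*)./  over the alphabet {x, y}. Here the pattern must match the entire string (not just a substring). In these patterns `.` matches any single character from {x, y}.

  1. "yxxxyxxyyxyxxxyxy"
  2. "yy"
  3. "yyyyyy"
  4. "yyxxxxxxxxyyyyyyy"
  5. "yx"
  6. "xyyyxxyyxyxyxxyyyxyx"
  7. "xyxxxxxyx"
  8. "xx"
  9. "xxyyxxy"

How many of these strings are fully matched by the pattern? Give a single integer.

4

1 → no match
2. "yy" → match
3. "yyyyyy" → match
4 → no match
5. "yx" → match
6 → no match
7. "xyxxxxxyx" → match
8. "xx" → no match
9. "xxyyxxy" → no match
Total matched: 4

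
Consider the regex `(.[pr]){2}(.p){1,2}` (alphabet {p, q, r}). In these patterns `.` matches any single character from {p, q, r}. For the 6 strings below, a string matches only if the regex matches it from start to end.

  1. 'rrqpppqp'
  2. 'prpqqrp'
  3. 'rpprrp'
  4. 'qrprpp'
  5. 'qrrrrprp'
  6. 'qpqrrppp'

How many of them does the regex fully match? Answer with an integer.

1 → match
2 → no match
3 → match
4 → match
5 → match
6 → match
Total matched: 5

5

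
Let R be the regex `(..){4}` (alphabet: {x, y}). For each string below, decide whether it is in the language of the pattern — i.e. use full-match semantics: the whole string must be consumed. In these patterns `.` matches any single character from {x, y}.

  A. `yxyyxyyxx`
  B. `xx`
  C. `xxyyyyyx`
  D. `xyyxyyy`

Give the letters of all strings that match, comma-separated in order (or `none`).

C

A → no match
B → no match
C → match
D → no match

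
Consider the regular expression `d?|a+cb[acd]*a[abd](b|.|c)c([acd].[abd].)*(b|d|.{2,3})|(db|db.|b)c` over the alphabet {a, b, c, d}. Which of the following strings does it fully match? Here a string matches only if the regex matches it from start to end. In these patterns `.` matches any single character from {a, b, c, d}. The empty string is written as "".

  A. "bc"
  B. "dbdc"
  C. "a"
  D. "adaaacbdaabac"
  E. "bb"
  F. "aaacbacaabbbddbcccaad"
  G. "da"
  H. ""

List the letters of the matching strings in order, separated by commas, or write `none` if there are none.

A → match
B → match
C → no match
D → no match
E → no match
F → no match
G → no match
H → match

A, B, H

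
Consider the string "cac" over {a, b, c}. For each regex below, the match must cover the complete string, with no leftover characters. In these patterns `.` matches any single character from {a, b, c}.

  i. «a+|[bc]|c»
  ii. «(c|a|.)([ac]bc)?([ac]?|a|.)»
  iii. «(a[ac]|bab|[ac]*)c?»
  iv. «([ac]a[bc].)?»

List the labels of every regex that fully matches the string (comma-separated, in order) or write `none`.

i → no match
ii → no match
iii → match
iv → no match

iii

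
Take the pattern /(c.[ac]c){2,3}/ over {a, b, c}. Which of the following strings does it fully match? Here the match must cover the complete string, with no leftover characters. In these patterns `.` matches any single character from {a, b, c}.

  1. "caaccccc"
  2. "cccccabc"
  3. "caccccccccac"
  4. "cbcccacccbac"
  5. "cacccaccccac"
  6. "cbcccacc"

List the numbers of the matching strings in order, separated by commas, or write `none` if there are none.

1, 3, 4, 5, 6

1 → match
2 → no match
3 → match
4 → match
5 → match
6 → match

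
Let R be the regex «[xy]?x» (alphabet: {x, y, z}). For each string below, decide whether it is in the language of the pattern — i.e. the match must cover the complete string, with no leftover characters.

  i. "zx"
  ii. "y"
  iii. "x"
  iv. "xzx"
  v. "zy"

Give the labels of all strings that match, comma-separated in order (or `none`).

iii

i. "zx" → no match
ii. "y" → no match — must end with "x"
iii. "x" → match
iv. "xzx" → no match
v. "zy" → no match — must end with "x"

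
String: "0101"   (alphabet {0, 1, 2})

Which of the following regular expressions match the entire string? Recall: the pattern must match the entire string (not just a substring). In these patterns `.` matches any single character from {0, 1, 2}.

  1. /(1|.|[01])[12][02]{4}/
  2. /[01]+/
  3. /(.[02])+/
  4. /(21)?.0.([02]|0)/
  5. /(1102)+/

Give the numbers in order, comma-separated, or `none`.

2

1 → no match
2 → match
3 → no match
4 → no match
5 → no match — must start with "1102"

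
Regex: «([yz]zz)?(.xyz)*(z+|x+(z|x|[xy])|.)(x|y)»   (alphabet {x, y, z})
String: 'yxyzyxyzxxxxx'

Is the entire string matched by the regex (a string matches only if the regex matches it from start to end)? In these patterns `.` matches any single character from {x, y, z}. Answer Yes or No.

Yes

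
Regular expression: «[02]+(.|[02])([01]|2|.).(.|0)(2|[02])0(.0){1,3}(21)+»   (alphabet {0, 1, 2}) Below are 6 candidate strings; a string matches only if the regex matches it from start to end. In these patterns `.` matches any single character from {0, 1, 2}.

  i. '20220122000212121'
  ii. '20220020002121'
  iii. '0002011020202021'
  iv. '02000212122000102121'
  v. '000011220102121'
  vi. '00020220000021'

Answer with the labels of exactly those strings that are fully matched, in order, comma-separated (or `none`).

i → match
ii → match
iii → match
iv → match
v → match
vi → match

i, ii, iii, iv, v, vi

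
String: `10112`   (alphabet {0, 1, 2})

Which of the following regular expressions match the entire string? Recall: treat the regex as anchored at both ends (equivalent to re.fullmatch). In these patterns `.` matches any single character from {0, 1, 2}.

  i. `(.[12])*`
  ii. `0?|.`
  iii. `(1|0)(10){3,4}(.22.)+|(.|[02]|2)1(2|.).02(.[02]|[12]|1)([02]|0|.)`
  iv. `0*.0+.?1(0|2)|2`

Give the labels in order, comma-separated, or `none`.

iv

i → no match
ii → no match
iii → no match
iv → match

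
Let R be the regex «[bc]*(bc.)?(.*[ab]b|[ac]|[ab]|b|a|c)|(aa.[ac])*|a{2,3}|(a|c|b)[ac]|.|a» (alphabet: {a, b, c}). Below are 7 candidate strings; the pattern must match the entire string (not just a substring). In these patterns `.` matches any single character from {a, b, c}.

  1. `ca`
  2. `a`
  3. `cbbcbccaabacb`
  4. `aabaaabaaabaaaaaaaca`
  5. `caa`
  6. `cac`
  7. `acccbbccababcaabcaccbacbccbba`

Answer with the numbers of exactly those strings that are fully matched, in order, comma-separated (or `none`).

1, 2, 4

1 → match
2 → match
3 → no match
4 → match
5 → no match
6 → no match
7 → no match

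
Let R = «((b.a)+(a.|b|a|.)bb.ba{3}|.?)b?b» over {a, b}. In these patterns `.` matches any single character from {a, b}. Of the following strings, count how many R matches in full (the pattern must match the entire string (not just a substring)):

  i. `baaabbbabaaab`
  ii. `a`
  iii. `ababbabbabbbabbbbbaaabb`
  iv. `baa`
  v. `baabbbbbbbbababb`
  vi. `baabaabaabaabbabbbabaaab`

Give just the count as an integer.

i → match
ii → no match — must end with `b`
iii → no match
iv → no match — must end with `b`
v → no match
vi → match
Total matched: 2

2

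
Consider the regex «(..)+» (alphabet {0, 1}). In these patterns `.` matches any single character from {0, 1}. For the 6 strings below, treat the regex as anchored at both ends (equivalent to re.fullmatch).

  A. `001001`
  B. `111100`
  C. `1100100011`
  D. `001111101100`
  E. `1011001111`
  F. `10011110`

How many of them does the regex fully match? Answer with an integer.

6

A → match
B → match
C → match
D → match
E → match
F → match
Total matched: 6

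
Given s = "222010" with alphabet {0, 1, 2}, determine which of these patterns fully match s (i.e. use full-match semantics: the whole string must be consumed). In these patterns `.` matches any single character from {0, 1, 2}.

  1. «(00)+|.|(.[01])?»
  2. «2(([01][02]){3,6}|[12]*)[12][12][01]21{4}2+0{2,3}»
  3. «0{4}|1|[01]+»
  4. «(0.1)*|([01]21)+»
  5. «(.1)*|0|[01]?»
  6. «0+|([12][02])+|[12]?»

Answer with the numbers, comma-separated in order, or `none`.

1 → no match
2 → no match
3 → no match
4 → no match
5 → no match
6 → match

6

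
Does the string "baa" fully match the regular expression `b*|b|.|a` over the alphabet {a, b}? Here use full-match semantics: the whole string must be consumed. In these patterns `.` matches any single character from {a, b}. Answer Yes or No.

No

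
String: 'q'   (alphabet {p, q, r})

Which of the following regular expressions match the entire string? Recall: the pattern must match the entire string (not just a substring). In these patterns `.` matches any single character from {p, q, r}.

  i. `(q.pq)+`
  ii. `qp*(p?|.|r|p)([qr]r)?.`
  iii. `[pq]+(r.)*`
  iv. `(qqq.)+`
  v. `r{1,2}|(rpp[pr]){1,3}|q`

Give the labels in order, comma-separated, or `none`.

i → no match — must end with 'pq'
ii → no match
iii → match
iv → no match — must start with 'qqq'
v → match

iii, v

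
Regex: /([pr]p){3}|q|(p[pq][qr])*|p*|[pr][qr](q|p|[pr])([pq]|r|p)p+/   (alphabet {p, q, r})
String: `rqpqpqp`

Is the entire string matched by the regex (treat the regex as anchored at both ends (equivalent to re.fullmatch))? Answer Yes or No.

No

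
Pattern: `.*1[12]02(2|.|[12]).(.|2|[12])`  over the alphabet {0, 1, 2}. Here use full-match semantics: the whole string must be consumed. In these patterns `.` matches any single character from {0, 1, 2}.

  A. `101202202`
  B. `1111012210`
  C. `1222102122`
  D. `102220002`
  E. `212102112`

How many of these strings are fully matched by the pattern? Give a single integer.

A → match
B → no match
C → no match
D → no match
E → no match
Total matched: 1

1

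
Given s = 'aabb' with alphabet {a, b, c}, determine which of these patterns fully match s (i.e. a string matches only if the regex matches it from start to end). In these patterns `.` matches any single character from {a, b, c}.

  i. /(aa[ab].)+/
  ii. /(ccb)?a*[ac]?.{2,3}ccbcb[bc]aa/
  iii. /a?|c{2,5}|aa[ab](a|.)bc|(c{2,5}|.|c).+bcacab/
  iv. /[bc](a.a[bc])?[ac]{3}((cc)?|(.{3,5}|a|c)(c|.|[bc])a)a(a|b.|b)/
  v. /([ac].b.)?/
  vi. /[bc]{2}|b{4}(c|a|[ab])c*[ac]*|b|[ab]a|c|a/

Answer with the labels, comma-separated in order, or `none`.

i, v

i → match
ii → no match — must end with 'aa'
iii → no match
iv → no match
v → match
vi → no match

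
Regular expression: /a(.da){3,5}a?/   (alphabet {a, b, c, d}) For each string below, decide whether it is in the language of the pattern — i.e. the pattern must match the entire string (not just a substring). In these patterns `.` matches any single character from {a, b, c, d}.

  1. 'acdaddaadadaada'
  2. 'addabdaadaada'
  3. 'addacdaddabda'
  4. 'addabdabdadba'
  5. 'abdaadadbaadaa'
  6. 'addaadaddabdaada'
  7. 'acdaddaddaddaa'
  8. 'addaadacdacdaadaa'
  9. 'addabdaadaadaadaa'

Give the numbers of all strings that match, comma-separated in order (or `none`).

2, 3, 6, 7, 8, 9

1 → no match
2 → match
3 → match
4 → no match
5 → no match
6 → match
7 → match
8 → match
9 → match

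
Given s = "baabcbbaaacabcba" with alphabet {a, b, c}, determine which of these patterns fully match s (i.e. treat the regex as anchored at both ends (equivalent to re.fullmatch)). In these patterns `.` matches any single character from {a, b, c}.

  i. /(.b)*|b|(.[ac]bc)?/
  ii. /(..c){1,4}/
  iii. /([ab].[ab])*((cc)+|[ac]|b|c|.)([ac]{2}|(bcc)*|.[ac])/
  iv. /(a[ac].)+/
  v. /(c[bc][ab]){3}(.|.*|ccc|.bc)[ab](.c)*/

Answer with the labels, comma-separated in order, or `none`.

iii

i → no match
ii → no match — must end with "c"
iii → match
iv → no match — must start with "a"
v → no match — must start with "c"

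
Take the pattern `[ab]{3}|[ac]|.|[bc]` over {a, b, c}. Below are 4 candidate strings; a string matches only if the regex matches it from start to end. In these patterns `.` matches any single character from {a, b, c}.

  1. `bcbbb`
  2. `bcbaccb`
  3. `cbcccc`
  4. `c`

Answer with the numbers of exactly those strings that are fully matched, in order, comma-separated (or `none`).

1 → no match
2 → no match
3 → no match
4 → match

4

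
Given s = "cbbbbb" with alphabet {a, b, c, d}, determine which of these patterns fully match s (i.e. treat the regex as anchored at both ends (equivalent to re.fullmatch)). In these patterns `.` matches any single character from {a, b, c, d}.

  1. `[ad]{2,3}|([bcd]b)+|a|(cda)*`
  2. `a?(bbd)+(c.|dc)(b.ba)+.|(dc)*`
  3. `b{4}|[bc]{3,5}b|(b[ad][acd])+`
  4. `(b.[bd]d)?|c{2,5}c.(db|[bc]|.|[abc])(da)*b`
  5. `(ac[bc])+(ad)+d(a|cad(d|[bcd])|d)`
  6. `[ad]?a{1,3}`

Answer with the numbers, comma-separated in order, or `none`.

1 → match
2 → no match
3 → match
4 → no match
5 → no match — must start with "ac"
6 → no match — must end with "a"

1, 3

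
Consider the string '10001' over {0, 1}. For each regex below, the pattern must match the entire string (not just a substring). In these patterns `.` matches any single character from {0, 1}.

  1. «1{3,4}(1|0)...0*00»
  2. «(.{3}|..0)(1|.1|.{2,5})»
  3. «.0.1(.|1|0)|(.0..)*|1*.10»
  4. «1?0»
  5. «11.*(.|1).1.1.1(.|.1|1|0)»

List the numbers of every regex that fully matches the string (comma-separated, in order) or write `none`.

2

1 → no match — must end with '00'
2 → match
3 → no match
4 → no match — must end with '0'
5 → no match — must start with '11'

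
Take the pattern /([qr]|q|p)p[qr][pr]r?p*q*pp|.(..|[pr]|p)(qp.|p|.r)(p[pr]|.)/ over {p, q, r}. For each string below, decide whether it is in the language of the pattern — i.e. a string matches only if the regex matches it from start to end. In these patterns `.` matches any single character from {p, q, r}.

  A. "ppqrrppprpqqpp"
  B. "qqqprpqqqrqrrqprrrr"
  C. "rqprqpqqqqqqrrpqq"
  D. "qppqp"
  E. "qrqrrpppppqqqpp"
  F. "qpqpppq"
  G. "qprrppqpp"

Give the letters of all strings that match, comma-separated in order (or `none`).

A → no match
B → no match
C → no match
D → no match
E → no match
F → no match
G → match

G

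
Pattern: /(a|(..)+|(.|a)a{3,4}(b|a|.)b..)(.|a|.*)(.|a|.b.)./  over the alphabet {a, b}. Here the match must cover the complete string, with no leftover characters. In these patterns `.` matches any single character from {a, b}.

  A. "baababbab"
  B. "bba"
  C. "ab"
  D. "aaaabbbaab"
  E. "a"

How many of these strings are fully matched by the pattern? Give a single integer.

A → match
B → no match
C → no match
D → match
E → no match
Total matched: 2

2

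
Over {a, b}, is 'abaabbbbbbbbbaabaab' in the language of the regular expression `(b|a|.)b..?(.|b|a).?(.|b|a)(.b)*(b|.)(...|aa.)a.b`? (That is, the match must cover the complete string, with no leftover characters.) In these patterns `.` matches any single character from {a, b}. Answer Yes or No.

Yes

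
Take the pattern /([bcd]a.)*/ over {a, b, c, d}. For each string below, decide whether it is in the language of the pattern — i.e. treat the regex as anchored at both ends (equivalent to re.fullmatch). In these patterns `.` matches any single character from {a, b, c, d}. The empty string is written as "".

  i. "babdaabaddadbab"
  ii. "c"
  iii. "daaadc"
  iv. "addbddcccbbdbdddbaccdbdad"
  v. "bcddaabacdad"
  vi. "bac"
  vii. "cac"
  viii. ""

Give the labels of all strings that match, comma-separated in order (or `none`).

i → match
ii → no match
iii → no match
iv → no match
v → no match
vi → match
vii → match
viii → match

i, vi, vii, viii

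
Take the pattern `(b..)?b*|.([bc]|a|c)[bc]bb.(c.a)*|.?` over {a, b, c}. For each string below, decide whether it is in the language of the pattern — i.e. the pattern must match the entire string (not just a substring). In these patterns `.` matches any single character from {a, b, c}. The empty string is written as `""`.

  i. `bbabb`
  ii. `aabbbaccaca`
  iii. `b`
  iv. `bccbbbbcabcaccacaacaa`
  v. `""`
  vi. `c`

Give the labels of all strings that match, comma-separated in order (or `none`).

i, iii, v, vi

i → match
ii → no match
iii → match
iv → no match
v → match
vi → match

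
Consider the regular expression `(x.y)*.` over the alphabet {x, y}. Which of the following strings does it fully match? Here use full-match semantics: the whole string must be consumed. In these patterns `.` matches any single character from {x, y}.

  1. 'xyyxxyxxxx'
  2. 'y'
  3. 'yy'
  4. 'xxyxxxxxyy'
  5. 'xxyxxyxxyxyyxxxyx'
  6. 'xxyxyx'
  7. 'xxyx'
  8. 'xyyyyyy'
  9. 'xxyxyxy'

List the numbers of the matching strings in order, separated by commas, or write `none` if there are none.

2, 7

1 → no match
2 → match
3 → no match
4 → no match
5 → no match
6 → no match
7 → match
8 → no match
9 → no match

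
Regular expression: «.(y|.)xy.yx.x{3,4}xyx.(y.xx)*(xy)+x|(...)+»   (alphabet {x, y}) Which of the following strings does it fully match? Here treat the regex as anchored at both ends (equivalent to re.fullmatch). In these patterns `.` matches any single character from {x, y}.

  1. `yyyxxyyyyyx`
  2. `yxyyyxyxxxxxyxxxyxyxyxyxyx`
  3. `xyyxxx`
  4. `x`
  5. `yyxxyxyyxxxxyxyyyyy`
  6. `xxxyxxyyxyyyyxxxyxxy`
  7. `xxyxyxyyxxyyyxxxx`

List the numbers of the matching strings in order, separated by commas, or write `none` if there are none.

3

1. `yyyxxyyyyyx` → no match
2 → no match
3. `xyyxxx` → match
4. `x` → no match
5 → no match
6 → no match
7 → no match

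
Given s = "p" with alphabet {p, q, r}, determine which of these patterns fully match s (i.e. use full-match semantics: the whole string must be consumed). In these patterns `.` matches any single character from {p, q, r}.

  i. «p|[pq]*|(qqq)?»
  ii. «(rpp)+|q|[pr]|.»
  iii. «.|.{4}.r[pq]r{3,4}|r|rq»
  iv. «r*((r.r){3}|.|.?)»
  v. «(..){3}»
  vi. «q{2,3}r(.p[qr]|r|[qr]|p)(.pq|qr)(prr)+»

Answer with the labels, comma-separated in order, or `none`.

i → match
ii → match
iii → match
iv → match
v → no match
vi → no match — must start with "q"

i, ii, iii, iv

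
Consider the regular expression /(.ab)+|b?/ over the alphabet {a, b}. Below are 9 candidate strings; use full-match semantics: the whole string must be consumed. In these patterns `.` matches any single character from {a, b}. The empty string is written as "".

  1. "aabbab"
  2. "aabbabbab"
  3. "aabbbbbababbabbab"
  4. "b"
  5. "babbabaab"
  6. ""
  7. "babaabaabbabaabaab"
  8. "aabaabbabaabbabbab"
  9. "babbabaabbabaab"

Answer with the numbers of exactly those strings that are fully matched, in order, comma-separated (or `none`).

1 → match
2 → match
3 → no match
4 → match
5 → match
6 → match
7 → match
8 → match
9 → match

1, 2, 4, 5, 6, 7, 8, 9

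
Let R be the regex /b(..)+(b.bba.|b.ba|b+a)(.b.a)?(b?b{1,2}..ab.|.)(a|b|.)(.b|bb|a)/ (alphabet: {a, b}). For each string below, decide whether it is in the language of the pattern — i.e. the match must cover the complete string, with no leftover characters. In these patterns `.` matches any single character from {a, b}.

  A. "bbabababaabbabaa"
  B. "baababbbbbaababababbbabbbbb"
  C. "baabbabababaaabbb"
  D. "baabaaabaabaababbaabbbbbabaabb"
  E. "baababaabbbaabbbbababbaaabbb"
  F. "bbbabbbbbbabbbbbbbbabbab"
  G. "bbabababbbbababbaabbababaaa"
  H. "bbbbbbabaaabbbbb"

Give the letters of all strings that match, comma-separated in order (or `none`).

A → match
B → no match
C → no match
D → match
E → no match
F → match
G → no match
H → match

A, D, F, H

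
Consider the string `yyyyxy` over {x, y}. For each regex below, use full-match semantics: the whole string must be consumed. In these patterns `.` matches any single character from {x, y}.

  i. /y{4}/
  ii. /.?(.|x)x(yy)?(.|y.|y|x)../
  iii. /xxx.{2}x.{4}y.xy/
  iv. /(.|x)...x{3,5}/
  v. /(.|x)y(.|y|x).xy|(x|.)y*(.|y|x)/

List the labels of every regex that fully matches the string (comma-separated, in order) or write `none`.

v

i → no match
ii → no match
iii → no match — must start with `xxx`
iv → no match — must end with `x`
v → match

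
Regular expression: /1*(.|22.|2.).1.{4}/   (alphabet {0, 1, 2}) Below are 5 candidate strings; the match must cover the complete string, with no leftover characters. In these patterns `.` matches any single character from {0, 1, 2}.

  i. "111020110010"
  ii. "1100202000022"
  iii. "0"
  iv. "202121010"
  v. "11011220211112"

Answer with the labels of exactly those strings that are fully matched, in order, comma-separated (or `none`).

i → no match
ii → no match
iii → no match
iv → no match
v → no match

none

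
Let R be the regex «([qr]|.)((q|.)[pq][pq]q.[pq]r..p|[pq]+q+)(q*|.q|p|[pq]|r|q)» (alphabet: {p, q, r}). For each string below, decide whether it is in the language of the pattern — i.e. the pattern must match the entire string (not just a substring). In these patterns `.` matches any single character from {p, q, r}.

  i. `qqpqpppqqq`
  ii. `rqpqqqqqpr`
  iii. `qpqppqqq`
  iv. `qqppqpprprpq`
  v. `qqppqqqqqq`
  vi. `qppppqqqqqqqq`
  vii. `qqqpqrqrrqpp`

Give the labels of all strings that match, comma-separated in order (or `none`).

i → match
ii → no match
iii → match
iv → match
v → match
vi → match
vii → match

i, iii, iv, v, vi, vii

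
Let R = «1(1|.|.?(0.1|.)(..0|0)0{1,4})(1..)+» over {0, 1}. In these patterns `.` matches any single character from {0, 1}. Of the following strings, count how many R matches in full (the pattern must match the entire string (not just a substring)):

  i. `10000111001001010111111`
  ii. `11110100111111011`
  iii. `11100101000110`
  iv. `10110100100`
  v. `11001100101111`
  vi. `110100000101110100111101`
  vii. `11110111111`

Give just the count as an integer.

3

i → no match
ii → no match
iii → no match
iv → match
v → no match
vi → match
vii → match
Total matched: 3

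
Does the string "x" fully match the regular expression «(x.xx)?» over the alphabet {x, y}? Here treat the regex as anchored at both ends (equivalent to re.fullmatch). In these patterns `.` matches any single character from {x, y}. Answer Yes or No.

No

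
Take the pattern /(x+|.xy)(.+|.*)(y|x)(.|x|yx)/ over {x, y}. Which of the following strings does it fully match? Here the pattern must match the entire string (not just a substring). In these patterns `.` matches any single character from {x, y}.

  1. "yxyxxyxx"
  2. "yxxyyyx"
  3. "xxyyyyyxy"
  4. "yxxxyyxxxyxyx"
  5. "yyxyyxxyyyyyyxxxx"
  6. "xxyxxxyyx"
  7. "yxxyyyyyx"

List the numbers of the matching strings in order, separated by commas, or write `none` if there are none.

1, 3, 6

1 → match
2 → no match
3 → match
4 → no match
5 → no match
6 → match
7 → no match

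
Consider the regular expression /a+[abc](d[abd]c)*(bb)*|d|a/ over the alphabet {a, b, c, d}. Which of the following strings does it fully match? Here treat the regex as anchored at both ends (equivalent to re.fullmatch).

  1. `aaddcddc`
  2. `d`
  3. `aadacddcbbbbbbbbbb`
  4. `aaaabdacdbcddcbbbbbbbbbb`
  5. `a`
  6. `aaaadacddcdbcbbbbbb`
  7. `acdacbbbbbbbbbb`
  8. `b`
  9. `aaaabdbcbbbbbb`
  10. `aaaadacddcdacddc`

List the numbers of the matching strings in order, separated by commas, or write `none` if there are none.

1, 2, 3, 4, 5, 6, 7, 9, 10

1 → match
2 → match
3 → match
4 → match
5 → match
6 → match
7 → match
8 → no match
9 → match
10 → match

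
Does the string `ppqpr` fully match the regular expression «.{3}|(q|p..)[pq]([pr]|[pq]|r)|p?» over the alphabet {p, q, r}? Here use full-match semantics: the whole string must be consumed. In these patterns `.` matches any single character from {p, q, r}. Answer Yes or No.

Yes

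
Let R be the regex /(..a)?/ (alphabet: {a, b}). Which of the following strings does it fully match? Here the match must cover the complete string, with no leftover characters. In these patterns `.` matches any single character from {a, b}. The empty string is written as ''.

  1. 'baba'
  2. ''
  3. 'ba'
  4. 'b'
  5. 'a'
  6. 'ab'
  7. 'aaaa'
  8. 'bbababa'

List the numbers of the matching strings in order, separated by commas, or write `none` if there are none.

2

1 → no match
2 → match
3 → no match
4 → no match
5 → no match
6 → no match
7 → no match
8 → no match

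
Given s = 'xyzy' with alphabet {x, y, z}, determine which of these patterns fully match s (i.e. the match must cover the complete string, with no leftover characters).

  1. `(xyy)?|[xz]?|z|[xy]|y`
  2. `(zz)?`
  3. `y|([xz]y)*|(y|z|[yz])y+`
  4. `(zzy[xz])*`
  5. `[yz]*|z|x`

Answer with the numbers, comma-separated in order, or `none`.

3

1 → no match
2 → no match
3 → match
4 → no match
5 → no match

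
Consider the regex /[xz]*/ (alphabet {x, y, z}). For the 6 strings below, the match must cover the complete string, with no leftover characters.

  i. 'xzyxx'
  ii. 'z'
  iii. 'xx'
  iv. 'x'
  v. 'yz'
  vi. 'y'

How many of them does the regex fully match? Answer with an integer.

3

i → no match
ii → match
iii → match
iv → match
v → no match
vi → no match
Total matched: 3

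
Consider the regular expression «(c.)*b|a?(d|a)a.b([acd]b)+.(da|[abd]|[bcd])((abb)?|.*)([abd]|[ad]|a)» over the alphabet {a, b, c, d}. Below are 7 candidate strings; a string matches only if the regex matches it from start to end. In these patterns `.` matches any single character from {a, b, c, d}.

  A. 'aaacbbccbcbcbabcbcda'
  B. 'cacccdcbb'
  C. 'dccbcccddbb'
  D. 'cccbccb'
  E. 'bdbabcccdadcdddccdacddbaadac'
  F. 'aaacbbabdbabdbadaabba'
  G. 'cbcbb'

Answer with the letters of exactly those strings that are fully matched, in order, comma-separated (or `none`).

B, D, G

A → no match
B. 'cacccdcbb' → match
C. 'dccbcccddbb' → no match
D. 'cccbccb' → match
E → no match
F → no match
G. 'cbcbb' → match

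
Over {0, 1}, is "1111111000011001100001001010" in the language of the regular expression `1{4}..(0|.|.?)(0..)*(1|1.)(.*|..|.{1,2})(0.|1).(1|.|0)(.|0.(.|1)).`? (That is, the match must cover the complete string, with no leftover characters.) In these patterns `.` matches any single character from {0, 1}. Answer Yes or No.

Yes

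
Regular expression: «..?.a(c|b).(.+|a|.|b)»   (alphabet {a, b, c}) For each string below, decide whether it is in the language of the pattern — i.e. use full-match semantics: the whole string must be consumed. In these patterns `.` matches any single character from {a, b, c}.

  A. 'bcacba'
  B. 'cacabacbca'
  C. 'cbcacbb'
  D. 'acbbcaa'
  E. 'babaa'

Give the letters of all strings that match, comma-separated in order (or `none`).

A → match
B → match
C → match
D → no match
E → no match

A, B, C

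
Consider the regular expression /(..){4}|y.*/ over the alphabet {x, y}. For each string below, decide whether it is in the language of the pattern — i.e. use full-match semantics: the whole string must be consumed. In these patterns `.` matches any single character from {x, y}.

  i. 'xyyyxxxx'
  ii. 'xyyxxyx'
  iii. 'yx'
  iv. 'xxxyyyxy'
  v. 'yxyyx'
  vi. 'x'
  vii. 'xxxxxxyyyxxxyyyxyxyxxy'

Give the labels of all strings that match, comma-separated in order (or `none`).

i, iii, iv, v

i → match
ii → no match
iii → match
iv → match
v → match
vi → no match
vii → no match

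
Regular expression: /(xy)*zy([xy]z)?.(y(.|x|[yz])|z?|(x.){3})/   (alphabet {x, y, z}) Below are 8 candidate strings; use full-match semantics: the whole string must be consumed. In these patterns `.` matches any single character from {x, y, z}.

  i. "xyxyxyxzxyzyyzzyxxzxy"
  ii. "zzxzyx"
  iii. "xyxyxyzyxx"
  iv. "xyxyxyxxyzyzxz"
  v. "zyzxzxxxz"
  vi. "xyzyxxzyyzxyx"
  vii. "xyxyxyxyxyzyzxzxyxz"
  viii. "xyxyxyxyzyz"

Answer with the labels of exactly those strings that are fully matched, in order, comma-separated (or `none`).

v, vii, viii

i → no match
ii → no match
iii → no match
iv → no match
v → match
vi → no match
vii → match
viii → match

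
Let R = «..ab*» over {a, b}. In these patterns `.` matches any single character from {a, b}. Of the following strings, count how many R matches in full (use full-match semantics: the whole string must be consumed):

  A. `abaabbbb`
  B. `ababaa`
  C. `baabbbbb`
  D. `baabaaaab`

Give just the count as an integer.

1

A. `abaabbbb` → no match
B. `ababaa` → no match
C. `baabbbbb` → match
D. `baabaaaab` → no match
Total matched: 1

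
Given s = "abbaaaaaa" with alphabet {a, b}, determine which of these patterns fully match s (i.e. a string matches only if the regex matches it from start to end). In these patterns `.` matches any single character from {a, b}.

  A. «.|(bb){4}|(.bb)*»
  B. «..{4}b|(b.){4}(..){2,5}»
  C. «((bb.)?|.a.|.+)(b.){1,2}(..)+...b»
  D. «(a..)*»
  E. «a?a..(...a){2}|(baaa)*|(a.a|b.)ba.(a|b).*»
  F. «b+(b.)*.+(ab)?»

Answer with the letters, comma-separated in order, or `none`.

D

A → no match
B → no match
C → no match — must end with "b"
D → match
E → no match
F → no match — must start with "b"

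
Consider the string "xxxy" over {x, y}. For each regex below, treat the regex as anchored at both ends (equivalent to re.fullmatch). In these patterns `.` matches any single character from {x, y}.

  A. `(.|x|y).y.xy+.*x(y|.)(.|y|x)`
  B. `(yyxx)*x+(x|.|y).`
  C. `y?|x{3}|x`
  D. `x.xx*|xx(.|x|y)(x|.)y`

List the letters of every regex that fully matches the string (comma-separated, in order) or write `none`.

A → no match
B → match
C → no match
D → no match

B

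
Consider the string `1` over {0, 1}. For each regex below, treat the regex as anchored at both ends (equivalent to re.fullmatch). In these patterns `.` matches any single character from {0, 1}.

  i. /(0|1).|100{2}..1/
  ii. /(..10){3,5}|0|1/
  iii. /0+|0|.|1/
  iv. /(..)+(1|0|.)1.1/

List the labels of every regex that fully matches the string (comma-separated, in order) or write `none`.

ii, iii

i → no match
ii → match
iii → match
iv → no match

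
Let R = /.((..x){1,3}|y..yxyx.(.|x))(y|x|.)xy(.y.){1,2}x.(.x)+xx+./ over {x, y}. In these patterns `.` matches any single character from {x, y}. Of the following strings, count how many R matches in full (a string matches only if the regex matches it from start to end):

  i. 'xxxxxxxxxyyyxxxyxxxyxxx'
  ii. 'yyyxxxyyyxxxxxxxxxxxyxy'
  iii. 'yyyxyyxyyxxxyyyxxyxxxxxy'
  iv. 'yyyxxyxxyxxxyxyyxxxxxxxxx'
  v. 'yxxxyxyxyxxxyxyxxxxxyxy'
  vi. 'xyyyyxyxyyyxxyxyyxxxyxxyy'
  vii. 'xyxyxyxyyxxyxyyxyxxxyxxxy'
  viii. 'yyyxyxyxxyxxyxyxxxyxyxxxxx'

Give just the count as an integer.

i → no match
ii → no match
iii → match
iv → match
v → no match
vi → no match
vii → no match
viii → match
Total matched: 3

3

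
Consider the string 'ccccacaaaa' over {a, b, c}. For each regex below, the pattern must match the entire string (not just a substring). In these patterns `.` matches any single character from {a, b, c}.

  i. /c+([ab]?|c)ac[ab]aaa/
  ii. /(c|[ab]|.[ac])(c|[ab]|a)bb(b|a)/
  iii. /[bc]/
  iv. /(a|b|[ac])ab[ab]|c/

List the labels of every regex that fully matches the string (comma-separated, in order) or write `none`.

i → match
ii → no match
iii → no match
iv → no match

i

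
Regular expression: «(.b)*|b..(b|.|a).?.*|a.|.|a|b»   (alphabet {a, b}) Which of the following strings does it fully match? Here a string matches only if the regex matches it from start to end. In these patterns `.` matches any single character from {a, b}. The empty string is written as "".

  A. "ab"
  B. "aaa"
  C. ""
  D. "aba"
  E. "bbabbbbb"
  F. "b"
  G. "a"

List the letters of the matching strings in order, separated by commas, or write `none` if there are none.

A, C, E, F, G

A → match
B → no match
C → match
D → no match
E → match
F → match
G → match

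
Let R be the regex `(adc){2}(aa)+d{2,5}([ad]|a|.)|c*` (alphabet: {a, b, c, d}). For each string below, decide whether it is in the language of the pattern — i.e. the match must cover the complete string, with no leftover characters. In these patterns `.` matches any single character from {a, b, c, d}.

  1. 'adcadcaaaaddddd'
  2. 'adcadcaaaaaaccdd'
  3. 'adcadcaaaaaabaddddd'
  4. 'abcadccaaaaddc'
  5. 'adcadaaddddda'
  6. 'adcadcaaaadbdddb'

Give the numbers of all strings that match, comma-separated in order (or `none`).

1 → match
2 → no match
3 → no match
4 → no match
5 → no match
6 → no match

1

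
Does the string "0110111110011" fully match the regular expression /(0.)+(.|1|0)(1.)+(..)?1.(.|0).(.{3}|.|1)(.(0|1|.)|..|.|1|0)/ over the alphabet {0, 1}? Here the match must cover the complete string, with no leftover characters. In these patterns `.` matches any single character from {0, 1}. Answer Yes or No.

No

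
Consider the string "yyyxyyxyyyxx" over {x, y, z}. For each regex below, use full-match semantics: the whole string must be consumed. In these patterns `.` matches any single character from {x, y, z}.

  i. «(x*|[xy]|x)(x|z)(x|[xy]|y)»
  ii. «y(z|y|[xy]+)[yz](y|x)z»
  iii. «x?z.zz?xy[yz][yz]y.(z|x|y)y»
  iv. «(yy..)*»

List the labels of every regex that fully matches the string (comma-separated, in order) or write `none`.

iv

i → no match
ii → no match — must end with "z"
iii → no match — must end with "y"
iv → match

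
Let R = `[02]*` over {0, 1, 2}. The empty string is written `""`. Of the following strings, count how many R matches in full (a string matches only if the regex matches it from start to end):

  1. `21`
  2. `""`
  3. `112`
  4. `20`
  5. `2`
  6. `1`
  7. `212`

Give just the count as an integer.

3

1 → no match
2 → match
3 → no match
4 → match
5 → match
6 → no match
7 → no match
Total matched: 3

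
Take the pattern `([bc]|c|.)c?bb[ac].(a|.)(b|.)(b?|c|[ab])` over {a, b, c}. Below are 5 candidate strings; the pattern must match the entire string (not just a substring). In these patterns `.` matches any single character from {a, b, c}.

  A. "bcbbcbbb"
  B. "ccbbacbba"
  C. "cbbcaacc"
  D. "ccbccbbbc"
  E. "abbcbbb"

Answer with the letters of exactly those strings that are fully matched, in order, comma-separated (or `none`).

A, B, C, E

A. "bcbbcbbb" → match
B. "ccbbacbba" → match
C. "cbbcaacc" → match
D. "ccbccbbbc" → no match
E. "abbcbbb" → match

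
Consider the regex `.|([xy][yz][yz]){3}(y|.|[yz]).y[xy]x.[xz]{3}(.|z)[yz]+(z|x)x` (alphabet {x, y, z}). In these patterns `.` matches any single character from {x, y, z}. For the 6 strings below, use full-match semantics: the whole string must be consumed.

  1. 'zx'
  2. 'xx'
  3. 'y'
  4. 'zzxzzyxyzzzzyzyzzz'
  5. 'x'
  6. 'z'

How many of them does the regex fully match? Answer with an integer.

1 → no match
2 → no match
3 → match
4 → no match
5 → match
6 → match
Total matched: 3

3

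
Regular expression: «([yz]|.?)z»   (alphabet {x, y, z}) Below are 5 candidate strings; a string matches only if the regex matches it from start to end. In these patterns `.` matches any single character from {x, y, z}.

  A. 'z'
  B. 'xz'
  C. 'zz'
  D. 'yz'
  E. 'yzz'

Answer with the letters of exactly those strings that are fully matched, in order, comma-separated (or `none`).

A → match
B → match
C → match
D → match
E → no match

A, B, C, D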